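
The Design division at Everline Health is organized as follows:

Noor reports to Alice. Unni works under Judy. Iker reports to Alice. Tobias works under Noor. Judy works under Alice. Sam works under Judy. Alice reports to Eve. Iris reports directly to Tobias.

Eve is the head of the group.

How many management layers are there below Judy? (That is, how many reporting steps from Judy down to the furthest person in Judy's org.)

1

The longest chain under Judy runs Judy → Sam, which is 1 level below Judy.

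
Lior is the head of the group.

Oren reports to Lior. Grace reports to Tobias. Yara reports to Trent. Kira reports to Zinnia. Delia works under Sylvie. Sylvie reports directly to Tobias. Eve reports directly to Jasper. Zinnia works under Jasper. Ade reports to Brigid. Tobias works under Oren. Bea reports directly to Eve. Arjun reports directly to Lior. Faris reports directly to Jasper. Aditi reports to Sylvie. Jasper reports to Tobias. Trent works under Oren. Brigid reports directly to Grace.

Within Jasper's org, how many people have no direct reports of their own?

The people in Jasper's organization with no one reporting to them are Kira, Faris, Bea. That is 3.

3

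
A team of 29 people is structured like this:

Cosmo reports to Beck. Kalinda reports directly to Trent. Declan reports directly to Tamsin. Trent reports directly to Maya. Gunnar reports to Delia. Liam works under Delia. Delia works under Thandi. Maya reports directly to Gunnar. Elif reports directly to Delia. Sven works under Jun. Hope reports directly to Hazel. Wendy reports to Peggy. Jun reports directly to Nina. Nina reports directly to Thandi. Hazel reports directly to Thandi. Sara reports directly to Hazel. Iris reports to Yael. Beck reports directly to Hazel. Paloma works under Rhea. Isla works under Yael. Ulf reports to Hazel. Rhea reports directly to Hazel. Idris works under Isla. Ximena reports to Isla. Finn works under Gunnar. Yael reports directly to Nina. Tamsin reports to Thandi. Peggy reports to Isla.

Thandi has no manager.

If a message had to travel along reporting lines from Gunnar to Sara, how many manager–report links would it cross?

4

Gunnar is 2 levels below Thandi, and Sara is 2 levels below Thandi (their lowest common manager). The shortest path runs up from Gunnar to Thandi and back down to Sara: 2 + 2 = 4 links.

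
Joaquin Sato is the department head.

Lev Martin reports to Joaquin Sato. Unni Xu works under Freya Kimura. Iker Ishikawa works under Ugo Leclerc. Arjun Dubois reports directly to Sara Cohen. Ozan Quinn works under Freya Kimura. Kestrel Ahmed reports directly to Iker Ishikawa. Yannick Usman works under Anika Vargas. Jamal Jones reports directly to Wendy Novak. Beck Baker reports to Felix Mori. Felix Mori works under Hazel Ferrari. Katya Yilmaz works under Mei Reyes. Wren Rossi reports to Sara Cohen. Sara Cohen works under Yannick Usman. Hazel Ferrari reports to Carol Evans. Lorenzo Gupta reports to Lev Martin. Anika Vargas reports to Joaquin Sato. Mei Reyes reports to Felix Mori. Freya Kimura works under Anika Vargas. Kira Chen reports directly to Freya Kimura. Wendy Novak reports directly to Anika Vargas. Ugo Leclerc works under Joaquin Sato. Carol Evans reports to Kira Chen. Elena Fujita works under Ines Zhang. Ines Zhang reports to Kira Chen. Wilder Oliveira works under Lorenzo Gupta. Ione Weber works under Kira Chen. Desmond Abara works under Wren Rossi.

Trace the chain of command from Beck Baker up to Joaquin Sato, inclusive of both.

Beck Baker -> Felix Mori -> Hazel Ferrari -> Carol Evans -> Kira Chen -> Freya Kimura -> Anika Vargas -> Joaquin Sato

Beck Baker reports to Felix Mori. Felix Mori reports to Hazel Ferrari. Hazel Ferrari reports to Carol Evans. Carol Evans reports to Kira Chen. Kira Chen reports to Freya Kimura. Freya Kimura reports to Anika Vargas. Anika Vargas reports to Joaquin Sato. Joaquin Sato is at the top.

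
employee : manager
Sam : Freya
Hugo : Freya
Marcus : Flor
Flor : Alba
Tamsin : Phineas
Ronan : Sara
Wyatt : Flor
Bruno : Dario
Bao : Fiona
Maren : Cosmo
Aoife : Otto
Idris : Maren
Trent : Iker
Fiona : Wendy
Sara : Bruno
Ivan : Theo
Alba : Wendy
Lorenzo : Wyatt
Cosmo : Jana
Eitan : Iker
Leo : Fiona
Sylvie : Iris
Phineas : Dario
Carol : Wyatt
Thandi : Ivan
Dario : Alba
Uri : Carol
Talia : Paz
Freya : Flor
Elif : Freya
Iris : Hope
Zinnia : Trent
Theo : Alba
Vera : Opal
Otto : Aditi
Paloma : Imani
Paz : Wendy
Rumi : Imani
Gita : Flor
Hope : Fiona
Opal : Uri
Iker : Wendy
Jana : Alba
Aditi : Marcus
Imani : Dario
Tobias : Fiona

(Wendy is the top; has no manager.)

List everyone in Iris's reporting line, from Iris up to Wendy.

Iris -> Hope -> Fiona -> Wendy

Iris reports to Hope. Hope reports to Fiona. Fiona reports to Wendy. Wendy is at the top.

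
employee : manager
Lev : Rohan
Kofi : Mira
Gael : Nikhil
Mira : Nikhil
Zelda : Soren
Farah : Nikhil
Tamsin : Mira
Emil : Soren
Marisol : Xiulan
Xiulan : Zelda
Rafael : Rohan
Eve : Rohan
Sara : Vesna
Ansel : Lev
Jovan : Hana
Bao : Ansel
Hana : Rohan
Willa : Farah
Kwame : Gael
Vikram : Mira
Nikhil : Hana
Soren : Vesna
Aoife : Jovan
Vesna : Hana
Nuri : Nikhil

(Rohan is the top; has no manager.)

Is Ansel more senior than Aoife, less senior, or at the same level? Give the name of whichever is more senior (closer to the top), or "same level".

Ansel is 2 levels below Rohan; Aoife is 3. Ansel is higher.

Ansel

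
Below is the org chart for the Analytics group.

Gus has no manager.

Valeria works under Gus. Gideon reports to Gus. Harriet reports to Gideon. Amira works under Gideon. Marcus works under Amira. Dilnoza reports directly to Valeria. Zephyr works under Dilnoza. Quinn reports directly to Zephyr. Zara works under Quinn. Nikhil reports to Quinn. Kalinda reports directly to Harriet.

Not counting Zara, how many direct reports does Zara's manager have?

1

Zara reports to Quinn. Quinn's other direct reports are Nikhil — 1 peer.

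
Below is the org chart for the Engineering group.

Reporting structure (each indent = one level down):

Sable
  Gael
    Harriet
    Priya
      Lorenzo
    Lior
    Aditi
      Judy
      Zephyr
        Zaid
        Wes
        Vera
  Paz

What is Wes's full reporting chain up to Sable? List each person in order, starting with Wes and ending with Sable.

Wes -> Zephyr -> Aditi -> Gael -> Sable

Wes reports to Zephyr. Zephyr reports to Aditi. Aditi reports to Gael. Gael reports to Sable. Sable is at the top.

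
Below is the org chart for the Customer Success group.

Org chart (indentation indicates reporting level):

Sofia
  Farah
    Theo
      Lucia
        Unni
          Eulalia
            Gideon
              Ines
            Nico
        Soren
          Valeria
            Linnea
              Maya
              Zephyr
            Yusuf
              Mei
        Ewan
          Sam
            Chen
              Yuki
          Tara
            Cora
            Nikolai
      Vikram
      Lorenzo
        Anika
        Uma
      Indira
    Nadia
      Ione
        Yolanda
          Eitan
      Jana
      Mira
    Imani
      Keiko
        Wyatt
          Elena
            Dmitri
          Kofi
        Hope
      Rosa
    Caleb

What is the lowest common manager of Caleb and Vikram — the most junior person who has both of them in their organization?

Farah

Caleb's chain of managers is Farah, Sofia. Vikram's chain of managers is Theo, Farah, Sofia. The first manager that appears in both chains is Farah.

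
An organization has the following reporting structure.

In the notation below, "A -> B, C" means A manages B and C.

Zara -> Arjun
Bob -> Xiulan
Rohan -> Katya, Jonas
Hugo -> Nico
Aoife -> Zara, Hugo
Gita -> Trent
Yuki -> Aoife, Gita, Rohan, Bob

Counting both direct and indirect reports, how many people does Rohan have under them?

2

Rohan directly manages Katya, Jonas. Katya has no reports. Jonas has no reports. So Rohan's organization is 2 direct reports plus everyone under them: 1 + 1 = 2.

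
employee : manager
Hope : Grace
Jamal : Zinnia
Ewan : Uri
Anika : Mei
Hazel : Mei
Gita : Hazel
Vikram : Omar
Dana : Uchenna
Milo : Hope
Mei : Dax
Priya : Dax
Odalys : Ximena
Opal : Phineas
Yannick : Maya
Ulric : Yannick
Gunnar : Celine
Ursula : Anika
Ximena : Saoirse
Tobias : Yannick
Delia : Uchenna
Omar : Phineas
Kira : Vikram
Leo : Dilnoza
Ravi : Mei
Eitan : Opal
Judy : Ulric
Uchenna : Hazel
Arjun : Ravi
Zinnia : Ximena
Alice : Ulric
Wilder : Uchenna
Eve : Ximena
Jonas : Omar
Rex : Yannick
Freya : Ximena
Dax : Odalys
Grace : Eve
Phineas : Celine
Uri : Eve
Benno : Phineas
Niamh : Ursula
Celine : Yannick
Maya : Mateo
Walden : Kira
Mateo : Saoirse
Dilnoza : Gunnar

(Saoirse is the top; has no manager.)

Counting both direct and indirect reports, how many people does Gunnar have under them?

Gunnar directly manages Dilnoza. Under Dilnoza: Leo (1). That's 2 in total.

2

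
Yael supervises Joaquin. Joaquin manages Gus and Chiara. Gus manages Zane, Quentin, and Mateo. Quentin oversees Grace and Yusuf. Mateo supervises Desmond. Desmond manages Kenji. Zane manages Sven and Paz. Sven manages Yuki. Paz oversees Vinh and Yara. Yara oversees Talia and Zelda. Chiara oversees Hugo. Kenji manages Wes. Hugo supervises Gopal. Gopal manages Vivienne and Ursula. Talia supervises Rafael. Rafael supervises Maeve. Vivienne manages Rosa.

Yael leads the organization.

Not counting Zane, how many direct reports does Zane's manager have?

2

Zane reports to Gus. Gus's other direct reports are Quentin, Mateo — 2 peers.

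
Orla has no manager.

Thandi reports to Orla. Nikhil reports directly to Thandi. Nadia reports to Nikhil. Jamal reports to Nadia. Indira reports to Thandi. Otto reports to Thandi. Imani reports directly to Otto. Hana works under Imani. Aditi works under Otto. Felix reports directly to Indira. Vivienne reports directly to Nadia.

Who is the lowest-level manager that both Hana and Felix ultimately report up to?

Thandi

Hana's chain of managers is Imani, Otto, Thandi, Orla. Felix's chain of managers is Indira, Thandi, Orla. The first manager that appears in both chains is Thandi.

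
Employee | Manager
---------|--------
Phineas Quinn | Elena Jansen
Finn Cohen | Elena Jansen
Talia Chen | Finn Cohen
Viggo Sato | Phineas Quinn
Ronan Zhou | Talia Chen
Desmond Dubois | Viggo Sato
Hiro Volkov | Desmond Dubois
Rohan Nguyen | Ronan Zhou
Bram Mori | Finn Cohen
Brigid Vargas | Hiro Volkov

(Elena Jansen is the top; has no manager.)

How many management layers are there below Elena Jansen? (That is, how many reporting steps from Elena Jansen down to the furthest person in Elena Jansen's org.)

5

The longest chain under Elena Jansen runs Elena Jansen → Phineas Quinn → Viggo Sato → Desmond Dubois → Hiro Volkov → Brigid Vargas, which is 5 levels below Elena Jansen.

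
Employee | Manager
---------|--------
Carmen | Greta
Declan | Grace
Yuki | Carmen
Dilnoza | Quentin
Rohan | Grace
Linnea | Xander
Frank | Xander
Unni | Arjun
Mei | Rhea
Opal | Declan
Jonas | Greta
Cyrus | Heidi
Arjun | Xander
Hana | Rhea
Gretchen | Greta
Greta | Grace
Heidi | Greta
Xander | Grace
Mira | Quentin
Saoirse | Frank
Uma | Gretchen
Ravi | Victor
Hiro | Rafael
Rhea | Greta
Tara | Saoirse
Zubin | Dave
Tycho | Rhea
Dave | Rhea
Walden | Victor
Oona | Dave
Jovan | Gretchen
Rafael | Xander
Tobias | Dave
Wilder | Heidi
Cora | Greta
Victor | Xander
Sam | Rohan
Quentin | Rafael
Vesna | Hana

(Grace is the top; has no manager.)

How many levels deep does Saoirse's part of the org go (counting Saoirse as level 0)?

1

The longest chain under Saoirse runs Saoirse → Tara, which is 1 level below Saoirse.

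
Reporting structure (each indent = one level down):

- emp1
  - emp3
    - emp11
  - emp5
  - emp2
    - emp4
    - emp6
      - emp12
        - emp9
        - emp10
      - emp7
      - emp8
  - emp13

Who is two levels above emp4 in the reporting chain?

emp1

emp4 reports to emp2, and emp2 reports to emp1. So emp4's skip-level manager is emp1.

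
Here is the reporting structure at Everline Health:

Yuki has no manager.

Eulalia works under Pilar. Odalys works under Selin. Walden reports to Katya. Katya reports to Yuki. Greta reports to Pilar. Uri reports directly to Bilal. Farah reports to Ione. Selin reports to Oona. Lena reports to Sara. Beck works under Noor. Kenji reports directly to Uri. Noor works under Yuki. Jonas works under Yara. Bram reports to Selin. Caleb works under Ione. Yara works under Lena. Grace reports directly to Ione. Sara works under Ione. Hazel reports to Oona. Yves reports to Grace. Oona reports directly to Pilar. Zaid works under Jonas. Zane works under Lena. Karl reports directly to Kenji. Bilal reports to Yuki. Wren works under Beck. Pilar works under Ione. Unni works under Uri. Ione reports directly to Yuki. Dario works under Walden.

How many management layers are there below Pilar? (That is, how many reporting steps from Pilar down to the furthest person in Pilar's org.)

The longest chain under Pilar runs Pilar → Oona → Selin → Odalys, which is 3 levels below Pilar.

3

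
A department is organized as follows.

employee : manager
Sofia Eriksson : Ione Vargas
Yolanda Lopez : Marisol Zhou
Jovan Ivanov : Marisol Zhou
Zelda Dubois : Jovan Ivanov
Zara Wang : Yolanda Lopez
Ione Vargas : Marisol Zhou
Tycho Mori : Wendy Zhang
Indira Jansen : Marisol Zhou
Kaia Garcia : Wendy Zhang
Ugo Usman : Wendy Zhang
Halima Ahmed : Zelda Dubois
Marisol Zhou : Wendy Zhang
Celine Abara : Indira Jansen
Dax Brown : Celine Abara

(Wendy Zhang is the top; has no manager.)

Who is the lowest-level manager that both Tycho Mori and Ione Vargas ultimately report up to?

Tycho Mori's chain of managers is Wendy Zhang. Ione Vargas's chain of managers is Marisol Zhou, Wendy Zhang. The first manager that appears in both chains is Wendy Zhang.

Wendy Zhang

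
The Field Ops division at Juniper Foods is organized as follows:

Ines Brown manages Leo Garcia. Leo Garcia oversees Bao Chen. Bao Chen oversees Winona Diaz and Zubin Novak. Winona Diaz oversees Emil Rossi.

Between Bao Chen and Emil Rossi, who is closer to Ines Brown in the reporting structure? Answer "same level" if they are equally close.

Bao Chen

Bao Chen is 2 levels below Ines Brown; Emil Rossi is 4. Bao Chen is higher.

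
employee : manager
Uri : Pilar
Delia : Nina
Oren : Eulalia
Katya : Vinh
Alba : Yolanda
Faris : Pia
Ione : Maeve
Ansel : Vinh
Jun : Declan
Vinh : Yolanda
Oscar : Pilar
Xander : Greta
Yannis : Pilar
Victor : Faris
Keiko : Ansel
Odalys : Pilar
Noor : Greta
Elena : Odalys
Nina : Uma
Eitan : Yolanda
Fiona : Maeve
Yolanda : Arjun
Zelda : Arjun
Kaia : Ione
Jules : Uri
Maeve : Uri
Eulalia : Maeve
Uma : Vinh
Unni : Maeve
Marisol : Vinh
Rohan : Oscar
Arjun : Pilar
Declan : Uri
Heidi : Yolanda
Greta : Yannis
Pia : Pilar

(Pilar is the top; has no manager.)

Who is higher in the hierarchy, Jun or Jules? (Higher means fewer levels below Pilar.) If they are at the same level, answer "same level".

Jun is 3 levels below Pilar; Jules is 2. Jules is higher.

Jules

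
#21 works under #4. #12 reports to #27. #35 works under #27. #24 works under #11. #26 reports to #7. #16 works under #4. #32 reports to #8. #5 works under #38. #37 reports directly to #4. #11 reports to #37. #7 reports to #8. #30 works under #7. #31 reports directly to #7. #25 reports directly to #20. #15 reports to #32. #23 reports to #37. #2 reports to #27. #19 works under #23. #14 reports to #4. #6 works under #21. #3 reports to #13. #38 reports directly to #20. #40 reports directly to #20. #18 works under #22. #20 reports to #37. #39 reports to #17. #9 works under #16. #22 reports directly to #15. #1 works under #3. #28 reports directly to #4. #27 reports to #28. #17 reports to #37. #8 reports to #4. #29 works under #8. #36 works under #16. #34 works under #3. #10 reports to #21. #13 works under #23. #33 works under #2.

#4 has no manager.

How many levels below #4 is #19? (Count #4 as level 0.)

3

Chain from #19 up to #4: #19 → #23 → #37 → #4. That is 3 steps up, so #19 is 3 levels below #4.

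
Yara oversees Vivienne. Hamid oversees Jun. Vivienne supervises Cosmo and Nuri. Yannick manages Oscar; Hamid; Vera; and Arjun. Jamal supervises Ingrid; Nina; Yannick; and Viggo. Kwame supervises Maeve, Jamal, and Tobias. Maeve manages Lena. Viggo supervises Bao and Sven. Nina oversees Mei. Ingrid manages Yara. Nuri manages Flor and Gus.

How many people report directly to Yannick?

Yannick directly manages Oscar, Hamid, Vera, Arjun. That is 4 direct reports.

4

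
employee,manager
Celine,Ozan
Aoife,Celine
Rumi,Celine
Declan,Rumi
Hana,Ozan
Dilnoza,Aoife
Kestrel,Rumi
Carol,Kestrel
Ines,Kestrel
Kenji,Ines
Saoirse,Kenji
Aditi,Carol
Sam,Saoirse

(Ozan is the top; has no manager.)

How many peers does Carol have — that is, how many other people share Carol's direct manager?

Carol reports to Kestrel. Kestrel's other direct reports are Ines — 1 peer.

1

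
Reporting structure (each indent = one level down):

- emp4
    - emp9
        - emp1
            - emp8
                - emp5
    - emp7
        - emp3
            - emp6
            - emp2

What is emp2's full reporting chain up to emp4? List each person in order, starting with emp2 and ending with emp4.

emp2 -> emp3 -> emp7 -> emp4

emp2 reports to emp3. emp3 reports to emp7. emp7 reports to emp4. emp4 is at the top.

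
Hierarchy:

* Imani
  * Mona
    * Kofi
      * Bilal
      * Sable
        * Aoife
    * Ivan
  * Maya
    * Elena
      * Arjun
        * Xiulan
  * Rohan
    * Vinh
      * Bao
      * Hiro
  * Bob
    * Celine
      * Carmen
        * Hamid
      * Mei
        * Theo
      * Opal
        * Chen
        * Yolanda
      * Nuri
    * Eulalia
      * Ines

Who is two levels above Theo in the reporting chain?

Theo reports to Mei, and Mei reports to Celine. So Theo's skip-level manager is Celine.

Celine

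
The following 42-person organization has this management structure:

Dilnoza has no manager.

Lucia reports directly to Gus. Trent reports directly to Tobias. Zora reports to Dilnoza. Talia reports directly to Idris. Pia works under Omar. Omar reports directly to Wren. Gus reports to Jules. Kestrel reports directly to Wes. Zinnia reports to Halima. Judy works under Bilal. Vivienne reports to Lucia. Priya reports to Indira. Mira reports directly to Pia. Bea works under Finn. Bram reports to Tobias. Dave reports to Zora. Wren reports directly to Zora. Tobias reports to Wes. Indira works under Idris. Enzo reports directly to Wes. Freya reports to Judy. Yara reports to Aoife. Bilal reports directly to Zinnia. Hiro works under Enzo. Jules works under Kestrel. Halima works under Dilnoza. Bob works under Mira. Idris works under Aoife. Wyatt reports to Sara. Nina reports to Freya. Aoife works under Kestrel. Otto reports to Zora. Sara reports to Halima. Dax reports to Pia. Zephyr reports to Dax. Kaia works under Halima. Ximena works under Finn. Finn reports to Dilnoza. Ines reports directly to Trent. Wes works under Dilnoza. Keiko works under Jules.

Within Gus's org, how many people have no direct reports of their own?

The only person in Gus's organization with no one reporting to them is Vivienne. That is 1.

1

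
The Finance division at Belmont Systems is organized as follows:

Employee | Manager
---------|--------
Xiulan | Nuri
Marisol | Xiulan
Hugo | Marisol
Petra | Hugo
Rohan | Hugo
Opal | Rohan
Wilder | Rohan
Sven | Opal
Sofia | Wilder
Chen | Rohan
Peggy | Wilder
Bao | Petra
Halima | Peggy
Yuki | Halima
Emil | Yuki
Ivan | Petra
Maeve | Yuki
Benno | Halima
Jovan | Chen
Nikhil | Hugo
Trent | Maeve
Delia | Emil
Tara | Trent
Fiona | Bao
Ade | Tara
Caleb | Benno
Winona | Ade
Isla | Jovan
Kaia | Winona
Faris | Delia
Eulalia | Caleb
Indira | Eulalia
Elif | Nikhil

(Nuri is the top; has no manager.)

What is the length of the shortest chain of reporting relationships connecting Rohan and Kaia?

10

Kaia is in Rohan's organization: the chain from Kaia up to Rohan is Kaia → Winona → Ade → Tara → Trent → Maeve → Yuki → Halima → Peggy → Wilder → Rohan, which is 10 links.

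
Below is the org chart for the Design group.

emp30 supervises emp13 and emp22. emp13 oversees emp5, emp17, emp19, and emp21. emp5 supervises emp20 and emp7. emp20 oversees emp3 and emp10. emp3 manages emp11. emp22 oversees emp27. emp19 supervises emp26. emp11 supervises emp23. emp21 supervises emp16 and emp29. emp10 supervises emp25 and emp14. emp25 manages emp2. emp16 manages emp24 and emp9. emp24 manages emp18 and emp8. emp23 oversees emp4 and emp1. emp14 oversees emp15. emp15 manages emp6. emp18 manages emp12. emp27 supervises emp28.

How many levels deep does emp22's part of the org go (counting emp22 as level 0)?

2

The longest chain under emp22 runs emp22 → emp27 → emp28, which is 2 levels below emp22.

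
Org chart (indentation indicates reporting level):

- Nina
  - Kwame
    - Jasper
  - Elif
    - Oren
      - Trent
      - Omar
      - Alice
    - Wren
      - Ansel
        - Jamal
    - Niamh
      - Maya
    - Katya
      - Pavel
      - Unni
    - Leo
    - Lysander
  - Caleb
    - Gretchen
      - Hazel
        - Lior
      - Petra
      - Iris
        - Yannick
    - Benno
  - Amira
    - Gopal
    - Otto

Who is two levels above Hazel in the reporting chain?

Caleb

Hazel reports to Gretchen, and Gretchen reports to Caleb. So Hazel's skip-level manager is Caleb.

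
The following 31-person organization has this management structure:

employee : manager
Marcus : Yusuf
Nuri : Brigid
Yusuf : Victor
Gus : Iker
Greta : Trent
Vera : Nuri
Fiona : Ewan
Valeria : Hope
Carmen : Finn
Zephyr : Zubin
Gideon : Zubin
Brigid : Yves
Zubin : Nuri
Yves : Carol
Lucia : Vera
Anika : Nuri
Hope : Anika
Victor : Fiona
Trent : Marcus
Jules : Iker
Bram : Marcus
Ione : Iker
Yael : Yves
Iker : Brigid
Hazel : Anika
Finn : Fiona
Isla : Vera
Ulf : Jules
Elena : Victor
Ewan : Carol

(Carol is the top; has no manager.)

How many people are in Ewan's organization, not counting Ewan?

Ewan directly manages Fiona. Under Fiona: Finn, Carmen, Victor, Elena, Yusuf, Marcus, Trent, Greta, Bram (9). That's 10 in total.

10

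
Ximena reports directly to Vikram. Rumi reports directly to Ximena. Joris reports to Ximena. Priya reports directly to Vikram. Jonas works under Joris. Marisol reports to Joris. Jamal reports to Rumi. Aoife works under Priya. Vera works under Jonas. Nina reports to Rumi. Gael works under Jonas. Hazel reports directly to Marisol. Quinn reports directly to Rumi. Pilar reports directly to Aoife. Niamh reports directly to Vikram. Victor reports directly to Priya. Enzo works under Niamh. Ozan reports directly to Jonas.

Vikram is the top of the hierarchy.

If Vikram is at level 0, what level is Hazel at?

4

Chain from Hazel up to Vikram: Hazel → Marisol → Joris → Ximena → Vikram. That is 4 steps up, so Hazel is 4 levels below Vikram.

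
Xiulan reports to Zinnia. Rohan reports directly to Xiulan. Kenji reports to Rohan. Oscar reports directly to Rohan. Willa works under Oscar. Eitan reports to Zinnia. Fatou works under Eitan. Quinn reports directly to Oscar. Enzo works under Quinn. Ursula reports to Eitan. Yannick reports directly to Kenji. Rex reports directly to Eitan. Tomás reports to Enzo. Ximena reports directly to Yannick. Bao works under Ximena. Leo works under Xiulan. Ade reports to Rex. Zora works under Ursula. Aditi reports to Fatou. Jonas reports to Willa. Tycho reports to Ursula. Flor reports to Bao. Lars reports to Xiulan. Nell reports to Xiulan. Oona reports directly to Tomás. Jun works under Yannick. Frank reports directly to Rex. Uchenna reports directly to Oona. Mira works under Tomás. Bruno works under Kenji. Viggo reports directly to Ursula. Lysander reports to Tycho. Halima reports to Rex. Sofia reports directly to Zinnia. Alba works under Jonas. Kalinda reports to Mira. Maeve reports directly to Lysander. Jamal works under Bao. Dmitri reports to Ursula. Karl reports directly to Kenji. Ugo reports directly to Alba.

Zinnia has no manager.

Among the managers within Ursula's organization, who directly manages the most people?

Direct-report counts within Ursula's organization: Ursula has 4; Tycho has 1; Lysander has 1. The largest is 4, held by Ursula.

Ursula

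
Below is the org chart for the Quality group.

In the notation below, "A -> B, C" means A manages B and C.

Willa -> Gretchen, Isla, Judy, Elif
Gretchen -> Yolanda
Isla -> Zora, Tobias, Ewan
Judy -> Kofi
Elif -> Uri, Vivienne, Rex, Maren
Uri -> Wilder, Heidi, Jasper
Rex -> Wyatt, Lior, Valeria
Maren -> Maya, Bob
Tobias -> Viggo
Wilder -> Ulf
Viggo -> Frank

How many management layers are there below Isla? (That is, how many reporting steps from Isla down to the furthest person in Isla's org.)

3

The longest chain under Isla runs Isla → Tobias → Viggo → Frank, which is 3 levels below Isla.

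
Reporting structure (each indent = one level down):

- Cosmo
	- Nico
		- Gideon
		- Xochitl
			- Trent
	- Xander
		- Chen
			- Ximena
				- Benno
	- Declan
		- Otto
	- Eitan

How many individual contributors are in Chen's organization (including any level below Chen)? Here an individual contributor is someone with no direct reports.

1

The only person in Chen's organization with no one reporting to them is Benno. That is 1.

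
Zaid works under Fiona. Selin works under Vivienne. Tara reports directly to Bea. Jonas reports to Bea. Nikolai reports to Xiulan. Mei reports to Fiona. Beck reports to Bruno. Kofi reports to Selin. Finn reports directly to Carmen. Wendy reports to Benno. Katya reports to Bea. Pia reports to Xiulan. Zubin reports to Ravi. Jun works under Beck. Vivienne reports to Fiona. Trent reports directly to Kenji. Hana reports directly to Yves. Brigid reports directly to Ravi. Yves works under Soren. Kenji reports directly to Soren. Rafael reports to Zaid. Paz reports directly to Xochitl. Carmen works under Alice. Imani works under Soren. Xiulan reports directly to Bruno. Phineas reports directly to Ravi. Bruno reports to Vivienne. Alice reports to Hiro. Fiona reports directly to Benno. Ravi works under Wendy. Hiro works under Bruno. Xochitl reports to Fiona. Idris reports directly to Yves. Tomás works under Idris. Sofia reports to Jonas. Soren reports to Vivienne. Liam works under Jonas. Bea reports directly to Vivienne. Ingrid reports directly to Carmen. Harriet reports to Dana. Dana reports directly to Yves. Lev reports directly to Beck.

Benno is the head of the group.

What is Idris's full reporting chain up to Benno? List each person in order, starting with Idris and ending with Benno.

Idris reports to Yves. Yves reports to Soren. Soren reports to Vivienne. Vivienne reports to Fiona. Fiona reports to Benno. Benno is at the top.

Idris -> Yves -> Soren -> Vivienne -> Fiona -> Benno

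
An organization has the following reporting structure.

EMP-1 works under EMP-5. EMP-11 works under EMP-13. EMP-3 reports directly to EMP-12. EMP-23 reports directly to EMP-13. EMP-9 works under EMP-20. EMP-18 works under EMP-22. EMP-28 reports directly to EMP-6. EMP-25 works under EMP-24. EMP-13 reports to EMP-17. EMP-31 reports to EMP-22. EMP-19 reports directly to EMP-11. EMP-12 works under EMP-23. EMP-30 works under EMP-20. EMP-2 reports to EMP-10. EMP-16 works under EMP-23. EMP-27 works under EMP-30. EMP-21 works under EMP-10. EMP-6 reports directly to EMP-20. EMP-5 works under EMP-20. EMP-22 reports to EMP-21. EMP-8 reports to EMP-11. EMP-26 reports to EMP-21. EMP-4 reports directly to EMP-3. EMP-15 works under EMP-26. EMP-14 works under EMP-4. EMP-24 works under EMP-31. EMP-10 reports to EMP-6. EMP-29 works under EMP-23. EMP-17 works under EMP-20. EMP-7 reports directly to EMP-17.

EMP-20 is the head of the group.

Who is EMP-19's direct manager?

EMP-19 reports directly to EMP-11.

EMP-11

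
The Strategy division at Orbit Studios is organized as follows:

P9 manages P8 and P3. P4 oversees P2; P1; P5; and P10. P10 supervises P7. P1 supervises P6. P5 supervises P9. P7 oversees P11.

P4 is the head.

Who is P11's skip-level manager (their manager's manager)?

P11 reports to P7, and P7 reports to P10. So P11's skip-level manager is P10.

P10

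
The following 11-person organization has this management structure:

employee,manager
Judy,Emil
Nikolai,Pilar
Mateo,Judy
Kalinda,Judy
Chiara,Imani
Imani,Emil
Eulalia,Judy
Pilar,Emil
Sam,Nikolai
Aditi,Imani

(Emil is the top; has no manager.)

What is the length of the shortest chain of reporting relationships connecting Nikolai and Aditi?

Nikolai is 2 levels below Emil, and Aditi is 2 levels below Emil (their lowest common manager). The shortest path runs up from Nikolai to Emil and back down to Aditi: 2 + 2 = 4 links.

4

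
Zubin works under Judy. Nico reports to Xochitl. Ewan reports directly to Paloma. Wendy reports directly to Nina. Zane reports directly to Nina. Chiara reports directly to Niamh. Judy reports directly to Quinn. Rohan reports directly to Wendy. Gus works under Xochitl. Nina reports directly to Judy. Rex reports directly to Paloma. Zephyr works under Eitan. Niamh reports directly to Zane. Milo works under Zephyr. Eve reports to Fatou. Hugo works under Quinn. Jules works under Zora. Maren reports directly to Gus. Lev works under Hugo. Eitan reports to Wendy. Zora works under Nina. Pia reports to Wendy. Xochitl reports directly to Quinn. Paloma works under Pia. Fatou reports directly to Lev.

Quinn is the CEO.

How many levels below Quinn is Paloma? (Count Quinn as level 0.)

Chain from Paloma up to Quinn: Paloma → Pia → Wendy → Nina → Judy → Quinn. That is 5 steps up, so Paloma is 5 levels below Quinn.

5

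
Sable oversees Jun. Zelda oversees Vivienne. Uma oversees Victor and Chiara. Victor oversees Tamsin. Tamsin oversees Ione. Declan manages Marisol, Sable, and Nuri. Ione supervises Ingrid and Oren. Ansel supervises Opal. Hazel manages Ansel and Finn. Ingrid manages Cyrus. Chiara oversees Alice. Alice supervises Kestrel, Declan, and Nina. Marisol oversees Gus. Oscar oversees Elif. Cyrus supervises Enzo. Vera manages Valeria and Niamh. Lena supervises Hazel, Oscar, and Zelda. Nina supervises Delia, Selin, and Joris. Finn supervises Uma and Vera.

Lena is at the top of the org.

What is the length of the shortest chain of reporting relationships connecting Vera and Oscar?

Vera is 3 levels below Lena, and Oscar is 1 level below Lena (their lowest common manager). The shortest path runs up from Vera to Lena and back down to Oscar: 3 + 1 = 4 links.

4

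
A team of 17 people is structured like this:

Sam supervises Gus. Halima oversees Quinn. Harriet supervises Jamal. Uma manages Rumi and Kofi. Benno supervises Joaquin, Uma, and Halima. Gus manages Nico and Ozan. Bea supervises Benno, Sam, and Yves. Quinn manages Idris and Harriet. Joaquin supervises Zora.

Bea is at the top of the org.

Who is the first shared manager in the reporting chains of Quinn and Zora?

Benno

Quinn's chain of managers is Halima, Benno, Bea. Zora's chain of managers is Joaquin, Benno, Bea. The first manager that appears in both chains is Benno.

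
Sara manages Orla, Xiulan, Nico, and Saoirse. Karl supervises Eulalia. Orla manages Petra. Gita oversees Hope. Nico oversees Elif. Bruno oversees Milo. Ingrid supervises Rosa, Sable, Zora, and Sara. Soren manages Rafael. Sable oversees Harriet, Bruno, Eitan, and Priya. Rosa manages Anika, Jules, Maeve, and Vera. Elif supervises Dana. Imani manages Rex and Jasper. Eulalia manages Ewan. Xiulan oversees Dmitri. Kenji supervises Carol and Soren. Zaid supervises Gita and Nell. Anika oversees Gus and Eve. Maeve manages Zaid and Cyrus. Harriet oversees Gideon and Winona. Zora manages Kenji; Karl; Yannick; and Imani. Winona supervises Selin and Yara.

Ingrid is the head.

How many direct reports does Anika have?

Anika directly manages Gus, Eve. That is 2 direct reports.

2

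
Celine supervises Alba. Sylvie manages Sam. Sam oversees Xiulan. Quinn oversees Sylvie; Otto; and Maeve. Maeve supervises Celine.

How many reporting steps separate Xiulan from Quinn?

3

Chain from Xiulan up to Quinn: Xiulan → Sam → Sylvie → Quinn. That is 3 steps up, so Xiulan is 3 levels below Quinn.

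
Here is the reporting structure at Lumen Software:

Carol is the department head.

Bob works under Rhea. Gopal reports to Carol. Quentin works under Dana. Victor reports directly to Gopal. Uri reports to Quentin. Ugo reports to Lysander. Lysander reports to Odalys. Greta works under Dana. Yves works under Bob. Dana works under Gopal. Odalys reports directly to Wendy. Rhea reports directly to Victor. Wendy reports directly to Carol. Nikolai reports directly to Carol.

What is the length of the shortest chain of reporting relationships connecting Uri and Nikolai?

5

Uri is 4 levels below Carol, and Nikolai is 1 level below Carol (their lowest common manager). The shortest path runs up from Uri to Carol and back down to Nikolai: 4 + 1 = 5 links.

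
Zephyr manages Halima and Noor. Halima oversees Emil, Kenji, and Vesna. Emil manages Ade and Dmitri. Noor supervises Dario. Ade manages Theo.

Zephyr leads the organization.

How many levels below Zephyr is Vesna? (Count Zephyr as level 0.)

Chain from Vesna up to Zephyr: Vesna → Halima → Zephyr. That is 2 steps up, so Vesna is 2 levels below Zephyr.

2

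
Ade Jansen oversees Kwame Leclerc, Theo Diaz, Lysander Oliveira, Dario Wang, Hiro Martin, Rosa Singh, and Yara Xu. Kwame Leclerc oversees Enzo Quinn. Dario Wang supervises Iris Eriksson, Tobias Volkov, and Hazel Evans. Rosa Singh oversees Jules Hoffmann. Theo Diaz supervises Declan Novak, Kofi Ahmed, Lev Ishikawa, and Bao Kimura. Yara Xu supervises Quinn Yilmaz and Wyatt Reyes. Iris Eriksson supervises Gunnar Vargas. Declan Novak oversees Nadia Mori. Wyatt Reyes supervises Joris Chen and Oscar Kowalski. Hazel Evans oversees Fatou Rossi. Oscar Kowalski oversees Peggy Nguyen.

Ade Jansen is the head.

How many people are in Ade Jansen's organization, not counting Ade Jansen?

Ade Jansen directly manages Kwame Leclerc, Hiro Martin, Dario Wang, Rosa Singh, Theo Diaz, Yara Xu, Lysander Oliveira. Under Kwame Leclerc: Enzo Quinn (1). Hiro Martin has no reports. Under Dario Wang: Hazel Evans, Fatou Rossi, Tobias Volkov, Iris Eriksson, Gunnar Vargas (5). Under Rosa Singh: Jules Hoffmann (1). Under Theo Diaz: Bao Kimura, Lev Ishikawa, Kofi Ahmed, Declan Novak, Nadia Mori (5). Under Yara Xu: Wyatt Reyes, Oscar Kowalski, Peggy Nguyen, Joris Chen, Quinn Yilmaz (5). Lysander Oliveira has no reports. So Ade Jansen's organization is 7 direct reports plus everyone under them: 2 + 1 + 6 + 2 + 6 + 6 + 1 = 24.

24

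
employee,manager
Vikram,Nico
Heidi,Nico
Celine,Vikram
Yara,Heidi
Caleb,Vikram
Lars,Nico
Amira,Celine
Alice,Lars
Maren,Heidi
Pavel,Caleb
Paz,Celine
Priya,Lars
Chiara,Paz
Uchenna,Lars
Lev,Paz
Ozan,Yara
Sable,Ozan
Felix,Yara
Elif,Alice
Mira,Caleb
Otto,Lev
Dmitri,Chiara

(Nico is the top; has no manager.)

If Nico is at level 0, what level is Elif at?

3

Chain from Elif up to Nico: Elif → Alice → Lars → Nico. That is 3 steps up, so Elif is 3 levels below Nico.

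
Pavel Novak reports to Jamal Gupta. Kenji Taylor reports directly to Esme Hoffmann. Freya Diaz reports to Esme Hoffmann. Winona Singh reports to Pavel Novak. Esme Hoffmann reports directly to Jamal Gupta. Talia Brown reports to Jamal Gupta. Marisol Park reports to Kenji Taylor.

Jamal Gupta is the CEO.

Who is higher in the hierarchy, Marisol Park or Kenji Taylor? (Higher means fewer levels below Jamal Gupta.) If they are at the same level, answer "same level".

Marisol Park is 3 levels below Jamal Gupta; Kenji Taylor is 2. Kenji Taylor is higher.

Kenji Taylor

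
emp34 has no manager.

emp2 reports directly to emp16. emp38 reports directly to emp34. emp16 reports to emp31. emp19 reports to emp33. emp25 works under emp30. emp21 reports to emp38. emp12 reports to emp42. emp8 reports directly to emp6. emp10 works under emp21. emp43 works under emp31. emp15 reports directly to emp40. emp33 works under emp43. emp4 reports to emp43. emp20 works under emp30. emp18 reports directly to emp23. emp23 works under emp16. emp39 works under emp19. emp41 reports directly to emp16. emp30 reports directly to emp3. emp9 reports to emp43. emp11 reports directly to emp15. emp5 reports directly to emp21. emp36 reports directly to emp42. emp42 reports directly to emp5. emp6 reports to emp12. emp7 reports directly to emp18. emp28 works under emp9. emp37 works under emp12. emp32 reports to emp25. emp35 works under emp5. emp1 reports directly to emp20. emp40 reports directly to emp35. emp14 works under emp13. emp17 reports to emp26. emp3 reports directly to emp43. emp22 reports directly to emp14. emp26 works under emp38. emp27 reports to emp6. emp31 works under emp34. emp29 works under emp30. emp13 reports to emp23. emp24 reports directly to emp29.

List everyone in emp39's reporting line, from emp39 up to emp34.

emp39 reports to emp19. emp19 reports to emp33. emp33 reports to emp43. emp43 reports to emp31. emp31 reports to emp34. emp34 is at the top.

emp39 -> emp19 -> emp33 -> emp43 -> emp31 -> emp34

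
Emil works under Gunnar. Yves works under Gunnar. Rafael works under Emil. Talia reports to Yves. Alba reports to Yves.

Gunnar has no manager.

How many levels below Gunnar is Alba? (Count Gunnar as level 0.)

2

Chain from Alba up to Gunnar: Alba → Yves → Gunnar. That is 2 steps up, so Alba is 2 levels below Gunnar.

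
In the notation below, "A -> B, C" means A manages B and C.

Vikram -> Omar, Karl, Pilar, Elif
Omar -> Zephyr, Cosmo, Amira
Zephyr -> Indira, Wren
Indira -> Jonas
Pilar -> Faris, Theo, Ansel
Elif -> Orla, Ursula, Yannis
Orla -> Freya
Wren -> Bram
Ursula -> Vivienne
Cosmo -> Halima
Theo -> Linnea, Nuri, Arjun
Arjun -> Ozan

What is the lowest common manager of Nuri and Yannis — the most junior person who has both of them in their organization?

Vikram

Nuri's chain of managers is Theo, Pilar, Vikram. Yannis's chain of managers is Elif, Vikram. The first manager that appears in both chains is Vikram.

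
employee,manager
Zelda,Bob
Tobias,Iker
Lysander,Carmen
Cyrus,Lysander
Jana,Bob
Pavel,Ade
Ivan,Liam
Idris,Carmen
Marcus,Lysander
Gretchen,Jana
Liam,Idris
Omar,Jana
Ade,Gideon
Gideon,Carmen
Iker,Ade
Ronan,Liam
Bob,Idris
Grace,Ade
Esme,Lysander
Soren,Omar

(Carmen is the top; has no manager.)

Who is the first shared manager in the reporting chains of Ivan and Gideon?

Carmen

Ivan's chain of managers is Liam, Idris, Carmen. Gideon's chain of managers is Carmen. The first manager that appears in both chains is Carmen.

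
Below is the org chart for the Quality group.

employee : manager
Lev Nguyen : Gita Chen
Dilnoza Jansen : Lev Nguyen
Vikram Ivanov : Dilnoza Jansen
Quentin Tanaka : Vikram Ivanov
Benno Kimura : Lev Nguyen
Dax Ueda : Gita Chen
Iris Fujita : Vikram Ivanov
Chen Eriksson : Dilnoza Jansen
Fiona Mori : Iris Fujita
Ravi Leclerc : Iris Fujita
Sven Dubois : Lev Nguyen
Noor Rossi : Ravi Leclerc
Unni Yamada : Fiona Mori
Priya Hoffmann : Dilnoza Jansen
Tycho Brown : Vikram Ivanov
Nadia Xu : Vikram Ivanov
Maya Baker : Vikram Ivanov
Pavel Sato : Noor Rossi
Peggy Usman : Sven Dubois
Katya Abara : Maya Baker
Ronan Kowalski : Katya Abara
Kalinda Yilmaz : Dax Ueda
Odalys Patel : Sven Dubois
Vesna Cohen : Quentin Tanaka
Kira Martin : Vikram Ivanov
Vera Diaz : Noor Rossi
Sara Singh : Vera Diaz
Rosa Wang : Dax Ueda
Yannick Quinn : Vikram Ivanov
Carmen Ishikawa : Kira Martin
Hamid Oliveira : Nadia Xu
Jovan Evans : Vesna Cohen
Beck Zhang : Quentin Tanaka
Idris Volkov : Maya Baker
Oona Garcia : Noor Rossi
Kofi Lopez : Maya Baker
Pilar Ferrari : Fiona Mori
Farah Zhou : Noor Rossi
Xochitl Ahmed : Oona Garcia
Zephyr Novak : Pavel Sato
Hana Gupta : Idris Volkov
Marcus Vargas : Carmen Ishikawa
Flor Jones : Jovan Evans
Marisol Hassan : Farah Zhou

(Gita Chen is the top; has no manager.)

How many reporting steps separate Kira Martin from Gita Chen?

4

Chain from Kira Martin up to Gita Chen: Kira Martin → Vikram Ivanov → Dilnoza Jansen → Lev Nguyen → Gita Chen. That is 4 steps up, so Kira Martin is 4 levels below Gita Chen.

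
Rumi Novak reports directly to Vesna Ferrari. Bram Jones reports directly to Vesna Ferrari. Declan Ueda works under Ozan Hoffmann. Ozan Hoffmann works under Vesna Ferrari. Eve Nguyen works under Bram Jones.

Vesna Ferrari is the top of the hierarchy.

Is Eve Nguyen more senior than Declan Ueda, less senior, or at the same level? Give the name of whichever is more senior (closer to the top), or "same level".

Both Eve Nguyen and Declan Ueda are 2 levels below Vesna Ferrari.

same level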